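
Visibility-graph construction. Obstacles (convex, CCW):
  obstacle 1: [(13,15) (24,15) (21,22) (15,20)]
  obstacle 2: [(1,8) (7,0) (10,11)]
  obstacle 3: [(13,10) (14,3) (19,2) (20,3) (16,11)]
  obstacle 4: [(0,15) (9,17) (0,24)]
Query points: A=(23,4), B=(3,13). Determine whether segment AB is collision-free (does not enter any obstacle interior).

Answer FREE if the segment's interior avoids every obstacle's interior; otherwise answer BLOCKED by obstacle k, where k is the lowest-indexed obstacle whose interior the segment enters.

Obstacle 1 [(13,15) (24,15) (21,22) (15,20)]:
  edge (13,15)–(24,15): clear
  edge (24,15)–(21,22): clear
  edge (21,22)–(15,20): clear
  edge (15,20)–(13,15): clear
  midpoint (13,17/2) outside
  → clear
Obstacle 2 [(1,8) (7,0) (10,11)]:
  edge (1,8)–(7,0): clear
  edge (7,0)–(10,11): crosses AB
  edge (10,11)–(1,8): crosses AB
  → BLOCKED
Obstacle 3 [(13,10) (14,3) (19,2) (20,3) (16,11)]:
  edge (13,10)–(14,3): crosses AB
  edge (14,3)–(19,2): clear
  edge (19,2)–(20,3): clear
  edge (20,3)–(16,11): crosses AB
  edge (16,11)–(13,10): clear
  → BLOCKED
Obstacle 4 [(0,15) (9,17) (0,24)]:
  edge (0,15)–(9,17): clear
  edge (9,17)–(0,24): clear
  edge (0,24)–(0,15): clear
  midpoint (13,17/2) outside
  → clear

BLOCKED by obstacle 2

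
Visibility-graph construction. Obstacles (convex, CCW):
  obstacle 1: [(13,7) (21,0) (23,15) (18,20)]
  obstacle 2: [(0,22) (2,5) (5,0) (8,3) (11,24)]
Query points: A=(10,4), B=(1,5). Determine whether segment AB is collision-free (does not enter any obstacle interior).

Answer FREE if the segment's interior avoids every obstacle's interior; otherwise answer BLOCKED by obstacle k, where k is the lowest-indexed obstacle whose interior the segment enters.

BLOCKED by obstacle 2

Obstacle 1 [(13,7) (21,0) (23,15) (18,20)]:
  edge (13,7)–(21,0): clear
  edge (21,0)–(23,15): clear
  edge (23,15)–(18,20): clear
  edge (18,20)–(13,7): clear
  midpoint (11/2,9/2) outside
  → clear
Obstacle 2 [(0,22) (2,5) (5,0) (8,3) (11,24)]:
  edge (0,22)–(2,5): clear
  edge (2,5)–(5,0): crosses AB
  edge (5,0)–(8,3): clear
  edge (8,3)–(11,24): crosses AB
  edge (11,24)–(0,22): clear
  → BLOCKED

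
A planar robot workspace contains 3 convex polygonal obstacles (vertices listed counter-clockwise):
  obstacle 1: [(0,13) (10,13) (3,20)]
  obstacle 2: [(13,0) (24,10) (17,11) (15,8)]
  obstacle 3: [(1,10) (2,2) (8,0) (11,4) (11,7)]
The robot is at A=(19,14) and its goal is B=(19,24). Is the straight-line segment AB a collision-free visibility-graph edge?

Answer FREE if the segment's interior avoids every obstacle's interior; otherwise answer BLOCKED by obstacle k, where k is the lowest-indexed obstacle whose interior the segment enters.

FREE

Obstacle 1 [(0,13) (10,13) (3,20)]:
  edge (0,13)–(10,13): clear
  edge (10,13)–(3,20): clear
  edge (3,20)–(0,13): clear
  midpoint (19,19) outside
  → clear
Obstacle 2 [(13,0) (24,10) (17,11) (15,8)]:
  edge (13,0)–(24,10): clear
  edge (24,10)–(17,11): clear
  edge (17,11)–(15,8): clear
  edge (15,8)–(13,0): clear
  midpoint (19,19) outside
  → clear
Obstacle 3 [(1,10) (2,2) (8,0) (11,4) (11,7)]:
  edge (1,10)–(2,2): clear
  edge (2,2)–(8,0): clear
  edge (8,0)–(11,4): clear
  edge (11,4)–(11,7): clear
  edge (11,7)–(1,10): clear
  midpoint (19,19) outside
  → clear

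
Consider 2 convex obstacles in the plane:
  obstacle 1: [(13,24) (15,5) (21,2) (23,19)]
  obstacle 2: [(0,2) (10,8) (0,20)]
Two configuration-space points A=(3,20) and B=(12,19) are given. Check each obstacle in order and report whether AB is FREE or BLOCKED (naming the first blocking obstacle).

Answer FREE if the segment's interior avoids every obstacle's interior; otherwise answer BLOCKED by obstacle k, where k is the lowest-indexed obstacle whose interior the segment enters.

FREE

Obstacle 1 [(13,24) (15,5) (21,2) (23,19)]:
  edge (13,24)–(15,5): clear
  edge (15,5)–(21,2): clear
  edge (21,2)–(23,19): clear
  edge (23,19)–(13,24): clear
  midpoint (15/2,39/2) outside
  → clear
Obstacle 2 [(0,2) (10,8) (0,20)]:
  edge (0,2)–(10,8): clear
  edge (10,8)–(0,20): clear
  edge (0,20)–(0,2): clear
  midpoint (15/2,39/2) outside
  → clear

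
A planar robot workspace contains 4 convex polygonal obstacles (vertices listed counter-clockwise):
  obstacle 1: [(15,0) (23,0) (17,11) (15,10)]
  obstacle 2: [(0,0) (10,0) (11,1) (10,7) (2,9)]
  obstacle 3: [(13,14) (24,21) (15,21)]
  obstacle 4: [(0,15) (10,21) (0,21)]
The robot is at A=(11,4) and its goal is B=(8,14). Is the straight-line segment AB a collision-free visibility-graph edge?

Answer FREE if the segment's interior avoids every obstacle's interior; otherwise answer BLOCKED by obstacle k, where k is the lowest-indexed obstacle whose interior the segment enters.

Obstacle 1 [(15,0) (23,0) (17,11) (15,10)]:
  edge (15,0)–(23,0): clear
  edge (23,0)–(17,11): clear
  edge (17,11)–(15,10): clear
  edge (15,10)–(15,0): clear
  midpoint (19/2,9) outside
  → clear
Obstacle 2 [(0,0) (10,0) (11,1) (10,7) (2,9)]:
  edge (0,0)–(10,0): clear
  edge (10,0)–(11,1): clear
  edge (11,1)–(10,7): clear
  edge (10,7)–(2,9): clear
  edge (2,9)–(0,0): clear
  midpoint (19/2,9) outside
  → clear
Obstacle 3 [(13,14) (24,21) (15,21)]:
  edge (13,14)–(24,21): clear
  edge (24,21)–(15,21): clear
  edge (15,21)–(13,14): clear
  midpoint (19/2,9) outside
  → clear
Obstacle 4 [(0,15) (10,21) (0,21)]:
  edge (0,15)–(10,21): clear
  edge (10,21)–(0,21): clear
  edge (0,21)–(0,15): clear
  midpoint (19/2,9) outside
  → clear

FREE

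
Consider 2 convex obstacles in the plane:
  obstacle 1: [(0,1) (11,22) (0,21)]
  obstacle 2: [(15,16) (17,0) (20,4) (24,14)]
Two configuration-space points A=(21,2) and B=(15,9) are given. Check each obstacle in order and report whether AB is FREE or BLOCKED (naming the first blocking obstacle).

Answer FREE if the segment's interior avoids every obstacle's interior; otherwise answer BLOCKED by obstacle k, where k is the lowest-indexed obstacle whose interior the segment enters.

BLOCKED by obstacle 2

Obstacle 1 [(0,1) (11,22) (0,21)]:
  edge (0,1)–(11,22): clear
  edge (11,22)–(0,21): clear
  edge (0,21)–(0,1): clear
  midpoint (18,11/2) outside
  → clear
Obstacle 2 [(15,16) (17,0) (20,4) (24,14)]:
  edge (15,16)–(17,0): crosses AB
  edge (17,0)–(20,4): crosses AB
  edge (20,4)–(24,14): clear
  edge (24,14)–(15,16): clear
  → BLOCKED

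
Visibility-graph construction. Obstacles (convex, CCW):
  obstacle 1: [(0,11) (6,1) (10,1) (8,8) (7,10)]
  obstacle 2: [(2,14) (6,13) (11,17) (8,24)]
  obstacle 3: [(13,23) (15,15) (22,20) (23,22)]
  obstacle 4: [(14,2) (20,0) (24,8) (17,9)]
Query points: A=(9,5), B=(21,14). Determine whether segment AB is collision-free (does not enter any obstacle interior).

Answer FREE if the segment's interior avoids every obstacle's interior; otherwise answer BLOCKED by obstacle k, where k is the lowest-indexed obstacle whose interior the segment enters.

Obstacle 1 [(0,11) (6,1) (10,1) (8,8) (7,10)]:
  edge (0,11)–(6,1): clear
  edge (6,1)–(10,1): clear
  edge (10,1)–(8,8): clear
  edge (8,8)–(7,10): clear
  edge (7,10)–(0,11): clear
  midpoint (15,19/2) outside
  → clear
Obstacle 2 [(2,14) (6,13) (11,17) (8,24)]:
  edge (2,14)–(6,13): clear
  edge (6,13)–(11,17): clear
  edge (11,17)–(8,24): clear
  edge (8,24)–(2,14): clear
  midpoint (15,19/2) outside
  → clear
Obstacle 3 [(13,23) (15,15) (22,20) (23,22)]:
  edge (13,23)–(15,15): clear
  edge (15,15)–(22,20): clear
  edge (22,20)–(23,22): clear
  edge (23,22)–(13,23): clear
  midpoint (15,19/2) outside
  → clear
Obstacle 4 [(14,2) (20,0) (24,8) (17,9)]:
  edge (14,2)–(20,0): clear
  edge (20,0)–(24,8): clear
  edge (24,8)–(17,9): clear
  edge (17,9)–(14,2): clear
  midpoint (15,19/2) outside
  → clear

FREE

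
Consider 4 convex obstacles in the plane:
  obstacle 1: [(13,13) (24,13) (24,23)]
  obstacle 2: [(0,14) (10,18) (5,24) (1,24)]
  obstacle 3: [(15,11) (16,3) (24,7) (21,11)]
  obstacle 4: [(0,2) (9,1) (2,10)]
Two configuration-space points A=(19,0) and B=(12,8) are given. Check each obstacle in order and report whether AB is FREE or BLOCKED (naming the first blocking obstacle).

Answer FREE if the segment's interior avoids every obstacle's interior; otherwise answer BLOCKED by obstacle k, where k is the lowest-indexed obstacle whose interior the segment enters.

Obstacle 1 [(13,13) (24,13) (24,23)]:
  edge (13,13)–(24,13): clear
  edge (24,13)–(24,23): clear
  edge (24,23)–(13,13): clear
  midpoint (31/2,4) outside
  → clear
Obstacle 2 [(0,14) (10,18) (5,24) (1,24)]:
  edge (0,14)–(10,18): clear
  edge (10,18)–(5,24): clear
  edge (5,24)–(1,24): clear
  edge (1,24)–(0,14): clear
  midpoint (31/2,4) outside
  → clear
Obstacle 3 [(15,11) (16,3) (24,7) (21,11)]:
  edge (15,11)–(16,3): crosses AB
  edge (16,3)–(24,7): crosses AB
  edge (24,7)–(21,11): clear
  edge (21,11)–(15,11): clear
  → BLOCKED
Obstacle 4 [(0,2) (9,1) (2,10)]:
  edge (0,2)–(9,1): clear
  edge (9,1)–(2,10): clear
  edge (2,10)–(0,2): clear
  midpoint (31/2,4) outside
  → clear

BLOCKED by obstacle 3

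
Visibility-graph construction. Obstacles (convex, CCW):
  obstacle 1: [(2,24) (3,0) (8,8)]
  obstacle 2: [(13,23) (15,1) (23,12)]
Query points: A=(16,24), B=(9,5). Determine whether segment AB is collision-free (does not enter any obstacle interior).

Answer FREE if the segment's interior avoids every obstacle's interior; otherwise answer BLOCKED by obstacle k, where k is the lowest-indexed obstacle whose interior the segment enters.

BLOCKED by obstacle 2

Obstacle 1 [(2,24) (3,0) (8,8)]:
  edge (2,24)–(3,0): clear
  edge (3,0)–(8,8): clear
  edge (8,8)–(2,24): clear
  midpoint (25/2,29/2) outside
  → clear
Obstacle 2 [(13,23) (15,1) (23,12)]:
  edge (13,23)–(15,1): crosses AB
  edge (15,1)–(23,12): clear
  edge (23,12)–(13,23): crosses AB
  → BLOCKED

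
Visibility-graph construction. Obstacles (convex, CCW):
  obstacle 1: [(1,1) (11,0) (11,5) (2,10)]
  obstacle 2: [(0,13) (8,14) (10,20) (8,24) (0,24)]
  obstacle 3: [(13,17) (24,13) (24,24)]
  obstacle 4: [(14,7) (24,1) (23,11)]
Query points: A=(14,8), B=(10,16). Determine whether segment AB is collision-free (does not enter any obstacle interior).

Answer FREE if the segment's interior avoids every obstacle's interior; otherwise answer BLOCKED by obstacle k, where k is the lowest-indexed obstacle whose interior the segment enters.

Obstacle 1 [(1,1) (11,0) (11,5) (2,10)]:
  edge (1,1)–(11,0): clear
  edge (11,0)–(11,5): clear
  edge (11,5)–(2,10): clear
  edge (2,10)–(1,1): clear
  midpoint (12,12) outside
  → clear
Obstacle 2 [(0,13) (8,14) (10,20) (8,24) (0,24)]:
  edge (0,13)–(8,14): clear
  edge (8,14)–(10,20): clear
  edge (10,20)–(8,24): clear
  edge (8,24)–(0,24): clear
  edge (0,24)–(0,13): clear
  midpoint (12,12) outside
  → clear
Obstacle 3 [(13,17) (24,13) (24,24)]:
  edge (13,17)–(24,13): clear
  edge (24,13)–(24,24): clear
  edge (24,24)–(13,17): clear
  midpoint (12,12) outside
  → clear
Obstacle 4 [(14,7) (24,1) (23,11)]:
  edge (14,7)–(24,1): clear
  edge (24,1)–(23,11): clear
  edge (23,11)–(14,7): clear
  midpoint (12,12) outside
  → clear

FREE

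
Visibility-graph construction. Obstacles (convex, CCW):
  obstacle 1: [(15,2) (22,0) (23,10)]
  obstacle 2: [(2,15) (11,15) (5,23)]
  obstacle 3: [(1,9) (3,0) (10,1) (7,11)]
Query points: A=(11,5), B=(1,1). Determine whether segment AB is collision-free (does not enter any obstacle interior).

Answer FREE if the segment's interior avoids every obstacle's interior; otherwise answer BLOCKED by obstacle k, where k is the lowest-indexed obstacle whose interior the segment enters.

BLOCKED by obstacle 3

Obstacle 1 [(15,2) (22,0) (23,10)]:
  edge (15,2)–(22,0): clear
  edge (22,0)–(23,10): clear
  edge (23,10)–(15,2): clear
  midpoint (6,3) outside
  → clear
Obstacle 2 [(2,15) (11,15) (5,23)]:
  edge (2,15)–(11,15): clear
  edge (11,15)–(5,23): clear
  edge (5,23)–(2,15): clear
  midpoint (6,3) outside
  → clear
Obstacle 3 [(1,9) (3,0) (10,1) (7,11)]:
  edge (1,9)–(3,0): crosses AB
  edge (3,0)–(10,1): clear
  edge (10,1)–(7,11): crosses AB
  edge (7,11)–(1,9): clear
  → BLOCKED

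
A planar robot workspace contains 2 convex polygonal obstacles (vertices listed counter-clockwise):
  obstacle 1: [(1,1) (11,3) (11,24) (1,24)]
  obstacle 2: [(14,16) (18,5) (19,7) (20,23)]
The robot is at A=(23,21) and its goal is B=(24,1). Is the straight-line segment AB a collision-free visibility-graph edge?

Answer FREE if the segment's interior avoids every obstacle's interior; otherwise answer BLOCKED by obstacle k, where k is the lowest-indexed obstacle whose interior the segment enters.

FREE

Obstacle 1 [(1,1) (11,3) (11,24) (1,24)]:
  edge (1,1)–(11,3): clear
  edge (11,3)–(11,24): clear
  edge (11,24)–(1,24): clear
  edge (1,24)–(1,1): clear
  midpoint (47/2,11) outside
  → clear
Obstacle 2 [(14,16) (18,5) (19,7) (20,23)]:
  edge (14,16)–(18,5): clear
  edge (18,5)–(19,7): clear
  edge (19,7)–(20,23): clear
  edge (20,23)–(14,16): clear
  midpoint (47/2,11) outside
  → clear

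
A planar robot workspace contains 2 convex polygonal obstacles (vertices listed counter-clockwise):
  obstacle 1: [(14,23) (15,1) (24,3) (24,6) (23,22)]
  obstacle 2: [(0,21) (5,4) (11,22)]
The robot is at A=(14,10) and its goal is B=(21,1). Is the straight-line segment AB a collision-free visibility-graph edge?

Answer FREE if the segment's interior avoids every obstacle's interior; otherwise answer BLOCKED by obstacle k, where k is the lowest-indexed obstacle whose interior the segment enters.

BLOCKED by obstacle 1

Obstacle 1 [(14,23) (15,1) (24,3) (24,6) (23,22)]:
  edge (14,23)–(15,1): crosses AB
  edge (15,1)–(24,3): crosses AB
  edge (24,3)–(24,6): clear
  edge (24,6)–(23,22): clear
  edge (23,22)–(14,23): clear
  → BLOCKED
Obstacle 2 [(0,21) (5,4) (11,22)]:
  edge (0,21)–(5,4): clear
  edge (5,4)–(11,22): clear
  edge (11,22)–(0,21): clear
  midpoint (35/2,11/2) outside
  → clear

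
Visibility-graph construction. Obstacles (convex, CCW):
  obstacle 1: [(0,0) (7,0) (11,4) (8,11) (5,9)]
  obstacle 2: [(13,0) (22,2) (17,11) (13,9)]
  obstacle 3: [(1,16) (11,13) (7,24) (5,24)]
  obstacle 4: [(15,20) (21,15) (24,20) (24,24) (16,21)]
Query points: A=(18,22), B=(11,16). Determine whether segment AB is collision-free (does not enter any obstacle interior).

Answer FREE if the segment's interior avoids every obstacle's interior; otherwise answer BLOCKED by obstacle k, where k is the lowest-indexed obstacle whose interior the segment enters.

Obstacle 1 [(0,0) (7,0) (11,4) (8,11) (5,9)]:
  edge (0,0)–(7,0): clear
  edge (7,0)–(11,4): clear
  edge (11,4)–(8,11): clear
  edge (8,11)–(5,9): clear
  edge (5,9)–(0,0): clear
  midpoint (29/2,19) outside
  → clear
Obstacle 2 [(13,0) (22,2) (17,11) (13,9)]:
  edge (13,0)–(22,2): clear
  edge (22,2)–(17,11): clear
  edge (17,11)–(13,9): clear
  edge (13,9)–(13,0): clear
  midpoint (29/2,19) outside
  → clear
Obstacle 3 [(1,16) (11,13) (7,24) (5,24)]:
  edge (1,16)–(11,13): clear
  edge (11,13)–(7,24): clear
  edge (7,24)–(5,24): clear
  edge (5,24)–(1,16): clear
  midpoint (29/2,19) outside
  → clear
Obstacle 4 [(15,20) (21,15) (24,20) (24,24) (16,21)]:
  edge (15,20)–(21,15): crosses AB
  edge (21,15)–(24,20): clear
  edge (24,20)–(24,24): clear
  edge (24,24)–(16,21): crosses AB
  edge (16,21)–(15,20): clear
  → BLOCKED

BLOCKED by obstacle 4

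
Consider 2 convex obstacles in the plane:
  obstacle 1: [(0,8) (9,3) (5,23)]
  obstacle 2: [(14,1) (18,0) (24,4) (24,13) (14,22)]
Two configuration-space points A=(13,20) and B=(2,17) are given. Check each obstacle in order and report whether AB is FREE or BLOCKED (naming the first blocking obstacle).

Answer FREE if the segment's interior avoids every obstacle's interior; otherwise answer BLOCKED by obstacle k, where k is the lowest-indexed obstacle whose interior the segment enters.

Obstacle 1 [(0,8) (9,3) (5,23)]:
  edge (0,8)–(9,3): clear
  edge (9,3)–(5,23): crosses AB
  edge (5,23)–(0,8): crosses AB
  → BLOCKED
Obstacle 2 [(14,1) (18,0) (24,4) (24,13) (14,22)]:
  edge (14,1)–(18,0): clear
  edge (18,0)–(24,4): clear
  edge (24,4)–(24,13): clear
  edge (24,13)–(14,22): clear
  edge (14,22)–(14,1): clear
  midpoint (15/2,37/2) outside
  → clear

BLOCKED by obstacle 1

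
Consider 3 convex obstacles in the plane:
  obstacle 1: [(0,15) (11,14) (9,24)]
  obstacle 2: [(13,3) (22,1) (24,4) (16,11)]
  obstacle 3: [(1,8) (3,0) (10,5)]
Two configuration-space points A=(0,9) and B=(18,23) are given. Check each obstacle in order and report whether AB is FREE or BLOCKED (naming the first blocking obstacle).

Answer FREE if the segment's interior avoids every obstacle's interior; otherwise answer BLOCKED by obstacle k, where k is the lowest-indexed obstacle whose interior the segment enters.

BLOCKED by obstacle 1

Obstacle 1 [(0,15) (11,14) (9,24)]:
  edge (0,15)–(11,14): crosses AB
  edge (11,14)–(9,24): crosses AB
  edge (9,24)–(0,15): clear
  → BLOCKED
Obstacle 2 [(13,3) (22,1) (24,4) (16,11)]:
  edge (13,3)–(22,1): clear
  edge (22,1)–(24,4): clear
  edge (24,4)–(16,11): clear
  edge (16,11)–(13,3): clear
  midpoint (9,16) outside
  → clear
Obstacle 3 [(1,8) (3,0) (10,5)]:
  edge (1,8)–(3,0): clear
  edge (3,0)–(10,5): clear
  edge (10,5)–(1,8): clear
  midpoint (9,16) outside
  → clear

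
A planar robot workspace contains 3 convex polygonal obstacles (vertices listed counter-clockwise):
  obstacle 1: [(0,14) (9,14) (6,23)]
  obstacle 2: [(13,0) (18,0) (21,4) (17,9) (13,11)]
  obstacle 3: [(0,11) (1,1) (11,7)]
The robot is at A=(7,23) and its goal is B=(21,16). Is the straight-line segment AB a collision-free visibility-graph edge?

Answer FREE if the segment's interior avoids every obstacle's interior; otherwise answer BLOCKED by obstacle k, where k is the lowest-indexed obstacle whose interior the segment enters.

FREE

Obstacle 1 [(0,14) (9,14) (6,23)]:
  edge (0,14)–(9,14): clear
  edge (9,14)–(6,23): clear
  edge (6,23)–(0,14): clear
  midpoint (14,39/2) outside
  → clear
Obstacle 2 [(13,0) (18,0) (21,4) (17,9) (13,11)]:
  edge (13,0)–(18,0): clear
  edge (18,0)–(21,4): clear
  edge (21,4)–(17,9): clear
  edge (17,9)–(13,11): clear
  edge (13,11)–(13,0): clear
  midpoint (14,39/2) outside
  → clear
Obstacle 3 [(0,11) (1,1) (11,7)]:
  edge (0,11)–(1,1): clear
  edge (1,1)–(11,7): clear
  edge (11,7)–(0,11): clear
  midpoint (14,39/2) outside
  → clear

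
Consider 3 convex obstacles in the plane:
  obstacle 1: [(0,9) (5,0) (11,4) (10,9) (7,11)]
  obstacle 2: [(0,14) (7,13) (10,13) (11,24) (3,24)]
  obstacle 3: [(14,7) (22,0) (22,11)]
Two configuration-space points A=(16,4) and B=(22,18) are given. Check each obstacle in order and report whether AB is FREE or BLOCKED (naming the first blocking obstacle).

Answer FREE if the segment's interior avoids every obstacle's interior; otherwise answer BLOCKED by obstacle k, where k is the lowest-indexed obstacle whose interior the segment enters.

BLOCKED by obstacle 3

Obstacle 1 [(0,9) (5,0) (11,4) (10,9) (7,11)]:
  edge (0,9)–(5,0): clear
  edge (5,0)–(11,4): clear
  edge (11,4)–(10,9): clear
  edge (10,9)–(7,11): clear
  edge (7,11)–(0,9): clear
  midpoint (19,11) outside
  → clear
Obstacle 2 [(0,14) (7,13) (10,13) (11,24) (3,24)]:
  edge (0,14)–(7,13): clear
  edge (7,13)–(10,13): clear
  edge (10,13)–(11,24): clear
  edge (11,24)–(3,24): clear
  edge (3,24)–(0,14): clear
  midpoint (19,11) outside
  → clear
Obstacle 3 [(14,7) (22,0) (22,11)]:
  edge (14,7)–(22,0): crosses AB
  edge (22,0)–(22,11): clear
  edge (22,11)–(14,7): crosses AB
  → BLOCKED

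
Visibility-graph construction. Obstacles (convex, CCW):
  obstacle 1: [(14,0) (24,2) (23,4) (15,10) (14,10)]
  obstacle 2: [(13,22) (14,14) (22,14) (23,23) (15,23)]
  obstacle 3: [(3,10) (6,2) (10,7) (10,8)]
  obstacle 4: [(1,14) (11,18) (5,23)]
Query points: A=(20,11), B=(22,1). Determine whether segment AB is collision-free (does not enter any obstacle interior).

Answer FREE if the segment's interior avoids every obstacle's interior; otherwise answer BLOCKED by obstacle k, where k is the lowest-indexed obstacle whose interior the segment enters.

Obstacle 1 [(14,0) (24,2) (23,4) (15,10) (14,10)]:
  edge (14,0)–(24,2): crosses AB
  edge (24,2)–(23,4): clear
  edge (23,4)–(15,10): crosses AB
  edge (15,10)–(14,10): clear
  edge (14,10)–(14,0): clear
  → BLOCKED
Obstacle 2 [(13,22) (14,14) (22,14) (23,23) (15,23)]:
  edge (13,22)–(14,14): clear
  edge (14,14)–(22,14): clear
  edge (22,14)–(23,23): clear
  edge (23,23)–(15,23): clear
  edge (15,23)–(13,22): clear
  midpoint (21,6) outside
  → clear
Obstacle 3 [(3,10) (6,2) (10,7) (10,8)]:
  edge (3,10)–(6,2): clear
  edge (6,2)–(10,7): clear
  edge (10,7)–(10,8): clear
  edge (10,8)–(3,10): clear
  midpoint (21,6) outside
  → clear
Obstacle 4 [(1,14) (11,18) (5,23)]:
  edge (1,14)–(11,18): clear
  edge (11,18)–(5,23): clear
  edge (5,23)–(1,14): clear
  midpoint (21,6) outside
  → clear

BLOCKED by obstacle 1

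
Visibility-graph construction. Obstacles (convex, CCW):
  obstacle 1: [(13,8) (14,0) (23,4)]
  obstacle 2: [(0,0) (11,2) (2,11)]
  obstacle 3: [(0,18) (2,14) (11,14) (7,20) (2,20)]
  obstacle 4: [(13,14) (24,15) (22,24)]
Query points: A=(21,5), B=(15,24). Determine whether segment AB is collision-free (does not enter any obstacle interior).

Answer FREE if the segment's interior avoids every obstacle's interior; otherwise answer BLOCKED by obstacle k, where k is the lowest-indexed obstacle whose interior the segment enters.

Obstacle 1 [(13,8) (14,0) (23,4)]:
  edge (13,8)–(14,0): clear
  edge (14,0)–(23,4): clear
  edge (23,4)–(13,8): clear
  midpoint (18,29/2) outside
  → clear
Obstacle 2 [(0,0) (11,2) (2,11)]:
  edge (0,0)–(11,2): clear
  edge (11,2)–(2,11): clear
  edge (2,11)–(0,0): clear
  midpoint (18,29/2) outside
  → clear
Obstacle 3 [(0,18) (2,14) (11,14) (7,20) (2,20)]:
  edge (0,18)–(2,14): clear
  edge (2,14)–(11,14): clear
  edge (11,14)–(7,20): clear
  edge (7,20)–(2,20): clear
  edge (2,20)–(0,18): clear
  midpoint (18,29/2) outside
  → clear
Obstacle 4 [(13,14) (24,15) (22,24)]:
  edge (13,14)–(24,15): crosses AB
  edge (24,15)–(22,24): clear
  edge (22,24)–(13,14): crosses AB
  → BLOCKED

BLOCKED by obstacle 4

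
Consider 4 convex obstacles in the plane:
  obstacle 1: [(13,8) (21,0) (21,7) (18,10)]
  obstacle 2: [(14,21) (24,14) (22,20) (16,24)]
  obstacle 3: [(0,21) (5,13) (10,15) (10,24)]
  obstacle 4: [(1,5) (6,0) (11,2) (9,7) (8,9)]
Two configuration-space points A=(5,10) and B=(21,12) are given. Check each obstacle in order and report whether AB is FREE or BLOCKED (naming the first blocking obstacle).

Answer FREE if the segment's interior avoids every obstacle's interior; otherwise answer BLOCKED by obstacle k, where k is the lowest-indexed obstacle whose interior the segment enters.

FREE

Obstacle 1 [(13,8) (21,0) (21,7) (18,10)]:
  edge (13,8)–(21,0): clear
  edge (21,0)–(21,7): clear
  edge (21,7)–(18,10): clear
  edge (18,10)–(13,8): clear
  midpoint (13,11) outside
  → clear
Obstacle 2 [(14,21) (24,14) (22,20) (16,24)]:
  edge (14,21)–(24,14): clear
  edge (24,14)–(22,20): clear
  edge (22,20)–(16,24): clear
  edge (16,24)–(14,21): clear
  midpoint (13,11) outside
  → clear
Obstacle 3 [(0,21) (5,13) (10,15) (10,24)]:
  edge (0,21)–(5,13): clear
  edge (5,13)–(10,15): clear
  edge (10,15)–(10,24): clear
  edge (10,24)–(0,21): clear
  midpoint (13,11) outside
  → clear
Obstacle 4 [(1,5) (6,0) (11,2) (9,7) (8,9)]:
  edge (1,5)–(6,0): clear
  edge (6,0)–(11,2): clear
  edge (11,2)–(9,7): clear
  edge (9,7)–(8,9): clear
  edge (8,9)–(1,5): clear
  midpoint (13,11) outside
  → clear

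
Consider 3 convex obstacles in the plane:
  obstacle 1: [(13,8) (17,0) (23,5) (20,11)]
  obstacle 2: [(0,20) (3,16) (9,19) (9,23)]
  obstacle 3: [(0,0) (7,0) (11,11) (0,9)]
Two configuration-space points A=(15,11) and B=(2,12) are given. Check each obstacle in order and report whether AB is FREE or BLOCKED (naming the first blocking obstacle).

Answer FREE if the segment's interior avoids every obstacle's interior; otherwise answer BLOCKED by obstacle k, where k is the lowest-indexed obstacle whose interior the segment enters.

Obstacle 1 [(13,8) (17,0) (23,5) (20,11)]:
  edge (13,8)–(17,0): clear
  edge (17,0)–(23,5): clear
  edge (23,5)–(20,11): clear
  edge (20,11)–(13,8): clear
  midpoint (17/2,23/2) outside
  → clear
Obstacle 2 [(0,20) (3,16) (9,19) (9,23)]:
  edge (0,20)–(3,16): clear
  edge (3,16)–(9,19): clear
  edge (9,19)–(9,23): clear
  edge (9,23)–(0,20): clear
  midpoint (17/2,23/2) outside
  → clear
Obstacle 3 [(0,0) (7,0) (11,11) (0,9)]:
  edge (0,0)–(7,0): clear
  edge (7,0)–(11,11): clear
  edge (11,11)–(0,9): clear
  edge (0,9)–(0,0): clear
  midpoint (17/2,23/2) outside
  → clear

FREE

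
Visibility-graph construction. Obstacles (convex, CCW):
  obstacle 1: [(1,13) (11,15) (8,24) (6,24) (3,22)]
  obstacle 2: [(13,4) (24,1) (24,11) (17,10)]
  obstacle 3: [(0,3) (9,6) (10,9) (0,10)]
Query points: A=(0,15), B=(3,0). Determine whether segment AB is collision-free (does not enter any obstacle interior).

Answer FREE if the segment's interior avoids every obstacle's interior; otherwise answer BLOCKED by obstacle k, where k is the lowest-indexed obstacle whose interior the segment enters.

BLOCKED by obstacle 3

Obstacle 1 [(1,13) (11,15) (8,24) (6,24) (3,22)]:
  edge (1,13)–(11,15): clear
  edge (11,15)–(8,24): clear
  edge (8,24)–(6,24): clear
  edge (6,24)–(3,22): clear
  edge (3,22)–(1,13): clear
  midpoint (3/2,15/2) outside
  → clear
Obstacle 2 [(13,4) (24,1) (24,11) (17,10)]:
  edge (13,4)–(24,1): clear
  edge (24,1)–(24,11): clear
  edge (24,11)–(17,10): clear
  edge (17,10)–(13,4): clear
  midpoint (3/2,15/2) outside
  → clear
Obstacle 3 [(0,3) (9,6) (10,9) (0,10)]:
  edge (0,3)–(9,6): crosses AB
  edge (9,6)–(10,9): clear
  edge (10,9)–(0,10): crosses AB
  edge (0,10)–(0,3): clear
  → BLOCKED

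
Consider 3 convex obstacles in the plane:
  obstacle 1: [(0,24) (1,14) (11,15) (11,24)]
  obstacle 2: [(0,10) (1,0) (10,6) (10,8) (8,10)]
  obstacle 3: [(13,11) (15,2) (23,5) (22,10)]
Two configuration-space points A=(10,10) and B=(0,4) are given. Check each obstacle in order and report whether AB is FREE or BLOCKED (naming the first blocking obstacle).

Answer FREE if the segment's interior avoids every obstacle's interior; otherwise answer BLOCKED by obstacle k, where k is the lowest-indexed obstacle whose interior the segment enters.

Obstacle 1 [(0,24) (1,14) (11,15) (11,24)]:
  edge (0,24)–(1,14): clear
  edge (1,14)–(11,15): clear
  edge (11,15)–(11,24): clear
  edge (11,24)–(0,24): clear
  midpoint (5,7) outside
  → clear
Obstacle 2 [(0,10) (1,0) (10,6) (10,8) (8,10)]:
  edge (0,10)–(1,0): crosses AB
  edge (1,0)–(10,6): clear
  edge (10,6)–(10,8): clear
  edge (10,8)–(8,10): crosses AB
  edge (8,10)–(0,10): clear
  → BLOCKED
Obstacle 3 [(13,11) (15,2) (23,5) (22,10)]:
  edge (13,11)–(15,2): clear
  edge (15,2)–(23,5): clear
  edge (23,5)–(22,10): clear
  edge (22,10)–(13,11): clear
  midpoint (5,7) outside
  → clear

BLOCKED by obstacle 2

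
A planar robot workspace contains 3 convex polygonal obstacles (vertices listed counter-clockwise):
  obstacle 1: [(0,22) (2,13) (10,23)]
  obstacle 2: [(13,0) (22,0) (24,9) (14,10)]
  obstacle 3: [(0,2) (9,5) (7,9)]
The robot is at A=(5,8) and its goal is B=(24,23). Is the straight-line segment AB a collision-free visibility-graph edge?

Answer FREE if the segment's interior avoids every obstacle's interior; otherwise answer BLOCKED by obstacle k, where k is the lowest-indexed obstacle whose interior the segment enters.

FREE

Obstacle 1 [(0,22) (2,13) (10,23)]:
  edge (0,22)–(2,13): clear
  edge (2,13)–(10,23): clear
  edge (10,23)–(0,22): clear
  midpoint (29/2,31/2) outside
  → clear
Obstacle 2 [(13,0) (22,0) (24,9) (14,10)]:
  edge (13,0)–(22,0): clear
  edge (22,0)–(24,9): clear
  edge (24,9)–(14,10): clear
  edge (14,10)–(13,0): clear
  midpoint (29/2,31/2) outside
  → clear
Obstacle 3 [(0,2) (9,5) (7,9)]:
  edge (0,2)–(9,5): clear
  edge (9,5)–(7,9): clear
  edge (7,9)–(0,2): clear
  midpoint (29/2,31/2) outside
  → clear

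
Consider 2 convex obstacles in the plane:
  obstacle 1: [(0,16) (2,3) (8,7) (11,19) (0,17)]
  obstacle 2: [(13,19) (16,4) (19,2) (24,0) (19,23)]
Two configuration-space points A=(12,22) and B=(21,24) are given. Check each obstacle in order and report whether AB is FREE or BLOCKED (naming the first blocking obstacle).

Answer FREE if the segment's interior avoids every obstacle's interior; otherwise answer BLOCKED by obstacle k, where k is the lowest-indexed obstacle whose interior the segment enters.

FREE

Obstacle 1 [(0,16) (2,3) (8,7) (11,19) (0,17)]:
  edge (0,16)–(2,3): clear
  edge (2,3)–(8,7): clear
  edge (8,7)–(11,19): clear
  edge (11,19)–(0,17): clear
  edge (0,17)–(0,16): clear
  midpoint (33/2,23) outside
  → clear
Obstacle 2 [(13,19) (16,4) (19,2) (24,0) (19,23)]:
  edge (13,19)–(16,4): clear
  edge (16,4)–(19,2): clear
  edge (19,2)–(24,0): clear
  edge (24,0)–(19,23): clear
  edge (19,23)–(13,19): clear
  midpoint (33/2,23) outside
  → clear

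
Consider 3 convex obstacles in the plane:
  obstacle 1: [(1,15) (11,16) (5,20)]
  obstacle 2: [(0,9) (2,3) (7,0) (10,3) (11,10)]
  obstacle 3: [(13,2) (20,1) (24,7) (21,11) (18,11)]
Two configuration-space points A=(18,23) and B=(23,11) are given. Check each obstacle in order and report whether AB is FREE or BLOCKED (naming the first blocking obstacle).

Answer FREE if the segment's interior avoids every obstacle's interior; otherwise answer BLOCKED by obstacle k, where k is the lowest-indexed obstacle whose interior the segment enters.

Obstacle 1 [(1,15) (11,16) (5,20)]:
  edge (1,15)–(11,16): clear
  edge (11,16)–(5,20): clear
  edge (5,20)–(1,15): clear
  midpoint (41/2,17) outside
  → clear
Obstacle 2 [(0,9) (2,3) (7,0) (10,3) (11,10)]:
  edge (0,9)–(2,3): clear
  edge (2,3)–(7,0): clear
  edge (7,0)–(10,3): clear
  edge (10,3)–(11,10): clear
  edge (11,10)–(0,9): clear
  midpoint (41/2,17) outside
  → clear
Obstacle 3 [(13,2) (20,1) (24,7) (21,11) (18,11)]:
  edge (13,2)–(20,1): clear
  edge (20,1)–(24,7): clear
  edge (24,7)–(21,11): clear
  edge (21,11)–(18,11): clear
  edge (18,11)–(13,2): clear
  midpoint (41/2,17) outside
  → clear

FREE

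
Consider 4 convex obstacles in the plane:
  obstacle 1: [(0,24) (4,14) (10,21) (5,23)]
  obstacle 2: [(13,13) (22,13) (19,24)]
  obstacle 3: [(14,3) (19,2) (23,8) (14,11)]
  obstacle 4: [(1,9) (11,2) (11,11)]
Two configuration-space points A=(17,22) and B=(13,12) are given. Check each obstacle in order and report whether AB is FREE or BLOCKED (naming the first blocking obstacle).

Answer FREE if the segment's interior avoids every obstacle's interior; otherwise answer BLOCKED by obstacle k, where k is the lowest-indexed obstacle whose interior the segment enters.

Obstacle 1 [(0,24) (4,14) (10,21) (5,23)]:
  edge (0,24)–(4,14): clear
  edge (4,14)–(10,21): clear
  edge (10,21)–(5,23): clear
  edge (5,23)–(0,24): clear
  midpoint (15,17) outside
  → clear
Obstacle 2 [(13,13) (22,13) (19,24)]:
  edge (13,13)–(22,13): crosses AB
  edge (22,13)–(19,24): clear
  edge (19,24)–(13,13): crosses AB
  → BLOCKED
Obstacle 3 [(14,3) (19,2) (23,8) (14,11)]:
  edge (14,3)–(19,2): clear
  edge (19,2)–(23,8): clear
  edge (23,8)–(14,11): clear
  edge (14,11)–(14,3): clear
  midpoint (15,17) outside
  → clear
Obstacle 4 [(1,9) (11,2) (11,11)]:
  edge (1,9)–(11,2): clear
  edge (11,2)–(11,11): clear
  edge (11,11)–(1,9): clear
  midpoint (15,17) outside
  → clear

BLOCKED by obstacle 2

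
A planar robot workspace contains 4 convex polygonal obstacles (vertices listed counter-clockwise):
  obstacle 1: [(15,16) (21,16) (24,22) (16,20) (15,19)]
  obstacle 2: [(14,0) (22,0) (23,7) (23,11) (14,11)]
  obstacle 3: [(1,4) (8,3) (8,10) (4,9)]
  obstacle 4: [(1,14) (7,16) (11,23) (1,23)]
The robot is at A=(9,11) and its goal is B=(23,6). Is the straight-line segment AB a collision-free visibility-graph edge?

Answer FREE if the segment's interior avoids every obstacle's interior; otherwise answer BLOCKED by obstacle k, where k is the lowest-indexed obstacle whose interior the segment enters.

BLOCKED by obstacle 2

Obstacle 1 [(15,16) (21,16) (24,22) (16,20) (15,19)]:
  edge (15,16)–(21,16): clear
  edge (21,16)–(24,22): clear
  edge (24,22)–(16,20): clear
  edge (16,20)–(15,19): clear
  edge (15,19)–(15,16): clear
  midpoint (16,17/2) outside
  → clear
Obstacle 2 [(14,0) (22,0) (23,7) (23,11) (14,11)]:
  edge (14,0)–(22,0): clear
  edge (22,0)–(23,7): crosses AB
  edge (23,7)–(23,11): clear
  edge (23,11)–(14,11): clear
  edge (14,11)–(14,0): crosses AB
  → BLOCKED
Obstacle 3 [(1,4) (8,3) (8,10) (4,9)]:
  edge (1,4)–(8,3): clear
  edge (8,3)–(8,10): clear
  edge (8,10)–(4,9): clear
  edge (4,9)–(1,4): clear
  midpoint (16,17/2) outside
  → clear
Obstacle 4 [(1,14) (7,16) (11,23) (1,23)]:
  edge (1,14)–(7,16): clear
  edge (7,16)–(11,23): clear
  edge (11,23)–(1,23): clear
  edge (1,23)–(1,14): clear
  midpoint (16,17/2) outside
  → clear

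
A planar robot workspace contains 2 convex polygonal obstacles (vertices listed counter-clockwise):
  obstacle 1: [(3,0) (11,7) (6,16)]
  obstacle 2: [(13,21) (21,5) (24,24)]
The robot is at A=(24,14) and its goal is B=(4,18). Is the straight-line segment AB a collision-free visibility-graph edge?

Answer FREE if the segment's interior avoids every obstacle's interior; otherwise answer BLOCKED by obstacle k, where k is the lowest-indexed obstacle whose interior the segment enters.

Obstacle 1 [(3,0) (11,7) (6,16)]:
  edge (3,0)–(11,7): clear
  edge (11,7)–(6,16): clear
  edge (6,16)–(3,0): clear
  midpoint (14,16) outside
  → clear
Obstacle 2 [(13,21) (21,5) (24,24)]:
  edge (13,21)–(21,5): crosses AB
  edge (21,5)–(24,24): crosses AB
  edge (24,24)–(13,21): clear
  → BLOCKED

BLOCKED by obstacle 2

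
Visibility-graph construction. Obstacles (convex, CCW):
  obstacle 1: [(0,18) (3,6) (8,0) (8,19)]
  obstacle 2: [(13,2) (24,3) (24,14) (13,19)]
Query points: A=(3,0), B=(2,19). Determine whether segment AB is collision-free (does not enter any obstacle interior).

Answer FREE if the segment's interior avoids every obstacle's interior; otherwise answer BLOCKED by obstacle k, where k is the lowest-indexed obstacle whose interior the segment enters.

Obstacle 1 [(0,18) (3,6) (8,0) (8,19)]:
  edge (0,18)–(3,6): crosses AB
  edge (3,6)–(8,0): clear
  edge (8,0)–(8,19): clear
  edge (8,19)–(0,18): crosses AB
  → BLOCKED
Obstacle 2 [(13,2) (24,3) (24,14) (13,19)]:
  edge (13,2)–(24,3): clear
  edge (24,3)–(24,14): clear
  edge (24,14)–(13,19): clear
  edge (13,19)–(13,2): clear
  midpoint (5/2,19/2) outside
  → clear

BLOCKED by obstacle 1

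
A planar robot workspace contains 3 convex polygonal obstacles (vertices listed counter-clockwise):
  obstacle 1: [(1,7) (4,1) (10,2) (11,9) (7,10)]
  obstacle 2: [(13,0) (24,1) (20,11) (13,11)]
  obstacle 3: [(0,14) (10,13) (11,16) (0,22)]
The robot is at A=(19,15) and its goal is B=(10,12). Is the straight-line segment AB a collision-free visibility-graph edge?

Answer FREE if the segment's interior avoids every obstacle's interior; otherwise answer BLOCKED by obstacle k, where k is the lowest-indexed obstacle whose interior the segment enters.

FREE

Obstacle 1 [(1,7) (4,1) (10,2) (11,9) (7,10)]:
  edge (1,7)–(4,1): clear
  edge (4,1)–(10,2): clear
  edge (10,2)–(11,9): clear
  edge (11,9)–(7,10): clear
  edge (7,10)–(1,7): clear
  midpoint (29/2,27/2) outside
  → clear
Obstacle 2 [(13,0) (24,1) (20,11) (13,11)]:
  edge (13,0)–(24,1): clear
  edge (24,1)–(20,11): clear
  edge (20,11)–(13,11): clear
  edge (13,11)–(13,0): clear
  midpoint (29/2,27/2) outside
  → clear
Obstacle 3 [(0,14) (10,13) (11,16) (0,22)]:
  edge (0,14)–(10,13): clear
  edge (10,13)–(11,16): clear
  edge (11,16)–(0,22): clear
  edge (0,22)–(0,14): clear
  midpoint (29/2,27/2) outside
  → clear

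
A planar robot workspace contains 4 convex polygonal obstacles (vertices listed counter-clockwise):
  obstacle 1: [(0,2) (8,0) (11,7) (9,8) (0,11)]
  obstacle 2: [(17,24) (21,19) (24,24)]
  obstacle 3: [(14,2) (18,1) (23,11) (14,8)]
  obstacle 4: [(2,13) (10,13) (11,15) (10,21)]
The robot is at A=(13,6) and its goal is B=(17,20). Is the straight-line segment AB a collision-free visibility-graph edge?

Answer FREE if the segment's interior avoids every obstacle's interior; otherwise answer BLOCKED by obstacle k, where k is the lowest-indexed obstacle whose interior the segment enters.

Obstacle 1 [(0,2) (8,0) (11,7) (9,8) (0,11)]:
  edge (0,2)–(8,0): clear
  edge (8,0)–(11,7): clear
  edge (11,7)–(9,8): clear
  edge (9,8)–(0,11): clear
  edge (0,11)–(0,2): clear
  midpoint (15,13) outside
  → clear
Obstacle 2 [(17,24) (21,19) (24,24)]:
  edge (17,24)–(21,19): clear
  edge (21,19)–(24,24): clear
  edge (24,24)–(17,24): clear
  midpoint (15,13) outside
  → clear
Obstacle 3 [(14,2) (18,1) (23,11) (14,8)]:
  edge (14,2)–(18,1): clear
  edge (18,1)–(23,11): clear
  edge (23,11)–(14,8): clear
  edge (14,8)–(14,2): clear
  midpoint (15,13) outside
  → clear
Obstacle 4 [(2,13) (10,13) (11,15) (10,21)]:
  edge (2,13)–(10,13): clear
  edge (10,13)–(11,15): clear
  edge (11,15)–(10,21): clear
  edge (10,21)–(2,13): clear
  midpoint (15,13) outside
  → clear

FREE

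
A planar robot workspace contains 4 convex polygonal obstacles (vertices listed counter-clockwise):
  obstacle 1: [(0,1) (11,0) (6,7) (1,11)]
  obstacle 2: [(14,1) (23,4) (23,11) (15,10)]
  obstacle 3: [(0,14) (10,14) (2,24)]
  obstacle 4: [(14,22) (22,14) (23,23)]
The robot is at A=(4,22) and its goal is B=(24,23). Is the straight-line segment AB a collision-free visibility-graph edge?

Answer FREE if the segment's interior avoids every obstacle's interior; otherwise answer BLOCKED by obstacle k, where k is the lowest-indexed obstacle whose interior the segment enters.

Obstacle 1 [(0,1) (11,0) (6,7) (1,11)]:
  edge (0,1)–(11,0): clear
  edge (11,0)–(6,7): clear
  edge (6,7)–(1,11): clear
  edge (1,11)–(0,1): clear
  midpoint (14,45/2) outside
  → clear
Obstacle 2 [(14,1) (23,4) (23,11) (15,10)]:
  edge (14,1)–(23,4): clear
  edge (23,4)–(23,11): clear
  edge (23,11)–(15,10): clear
  edge (15,10)–(14,1): clear
  midpoint (14,45/2) outside
  → clear
Obstacle 3 [(0,14) (10,14) (2,24)]:
  edge (0,14)–(10,14): clear
  edge (10,14)–(2,24): clear
  edge (2,24)–(0,14): clear
  midpoint (14,45/2) outside
  → clear
Obstacle 4 [(14,22) (22,14) (23,23)]:
  edge (14,22)–(22,14): clear
  edge (22,14)–(23,23): crosses AB
  edge (23,23)–(14,22): crosses AB
  → BLOCKED

BLOCKED by obstacle 4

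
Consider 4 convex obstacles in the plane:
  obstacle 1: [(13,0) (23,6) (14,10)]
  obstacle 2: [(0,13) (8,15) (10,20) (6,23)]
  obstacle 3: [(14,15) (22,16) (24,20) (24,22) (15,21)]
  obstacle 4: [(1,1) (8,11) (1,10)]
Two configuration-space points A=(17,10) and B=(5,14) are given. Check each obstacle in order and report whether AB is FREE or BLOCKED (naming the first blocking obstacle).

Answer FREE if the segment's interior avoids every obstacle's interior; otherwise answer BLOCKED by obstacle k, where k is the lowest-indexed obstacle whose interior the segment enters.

Obstacle 1 [(13,0) (23,6) (14,10)]:
  edge (13,0)–(23,6): clear
  edge (23,6)–(14,10): clear
  edge (14,10)–(13,0): clear
  midpoint (11,12) outside
  → clear
Obstacle 2 [(0,13) (8,15) (10,20) (6,23)]:
  edge (0,13)–(8,15): clear
  edge (8,15)–(10,20): clear
  edge (10,20)–(6,23): clear
  edge (6,23)–(0,13): clear
  midpoint (11,12) outside
  → clear
Obstacle 3 [(14,15) (22,16) (24,20) (24,22) (15,21)]:
  edge (14,15)–(22,16): clear
  edge (22,16)–(24,20): clear
  edge (24,20)–(24,22): clear
  edge (24,22)–(15,21): clear
  edge (15,21)–(14,15): clear
  midpoint (11,12) outside
  → clear
Obstacle 4 [(1,1) (8,11) (1,10)]:
  edge (1,1)–(8,11): clear
  edge (8,11)–(1,10): clear
  edge (1,10)–(1,1): clear
  midpoint (11,12) outside
  → clear

FREE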